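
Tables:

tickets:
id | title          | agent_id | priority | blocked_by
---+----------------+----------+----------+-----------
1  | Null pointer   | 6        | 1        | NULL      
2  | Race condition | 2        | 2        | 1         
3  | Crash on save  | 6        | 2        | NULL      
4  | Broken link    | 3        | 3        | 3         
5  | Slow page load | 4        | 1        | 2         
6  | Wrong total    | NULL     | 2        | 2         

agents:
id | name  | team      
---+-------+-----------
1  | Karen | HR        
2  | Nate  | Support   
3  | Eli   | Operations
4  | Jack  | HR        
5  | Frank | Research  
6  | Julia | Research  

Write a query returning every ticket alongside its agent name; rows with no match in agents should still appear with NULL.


LEFT JOIN keeps every row from tickets (the left table); where agent_id has no match in agents, the agent columns become NULL. Walk through each ticket:
  - ticket 1 (Null pointer): agent_id=6 -> matches Julia
  - ticket 2 (Race condition): agent_id=2 -> matches Nate
  - ticket 3 (Crash on save): agent_id=6 -> matches Julia
  - ticket 4 (Broken link): agent_id=3 -> matches Eli
  - ticket 5 (Slow page load): agent_id=4 -> matches Jack
  - ticket 6 (Wrong total): agent_id=NULL, no match -> kept with NULL
All 6 rows appear; 1 has NULL agent.

SQL:
SELECT a.title, b.name AS agent
FROM tickets a
LEFT JOIN agents b ON a.agent_id = b.id

Result:
title          | agent
---------------+------
Null pointer   | Julia
Race condition | Nate 
Crash on save  | Julia
Broken link    | Eli  
Slow page load | Jack 
Wrong total    | NULL 


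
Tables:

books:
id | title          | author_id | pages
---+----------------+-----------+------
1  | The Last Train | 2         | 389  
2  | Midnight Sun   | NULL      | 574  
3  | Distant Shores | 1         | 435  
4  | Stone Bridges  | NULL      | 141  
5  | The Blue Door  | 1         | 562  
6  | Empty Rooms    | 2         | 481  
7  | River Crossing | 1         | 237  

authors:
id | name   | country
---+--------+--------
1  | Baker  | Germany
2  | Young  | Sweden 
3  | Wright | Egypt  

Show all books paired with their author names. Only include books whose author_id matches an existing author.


INNER JOIN keeps only books rows whose author_id matches an id in authors. Walk through each book:
  - book 1 (The Last Train): author_id=2 -> matches Young
  - book 2 (Midnight Sun): author_id=NULL, no match -> dropped
  - book 3 (Distant Shores): author_id=1 -> matches Baker
  - book 4 (Stone Bridges): author_id=NULL, no match -> dropped
  - book 5 (The Blue Door): author_id=1 -> matches Baker
  - book 6 (Empty Rooms): author_id=2 -> matches Young
  - book 7 (River Crossing): author_id=1 -> matches Baker
So 2 of 7 rows are dropped.

SQL:
SELECT a.title, b.name AS author
FROM books a
INNER JOIN authors b ON a.author_id = b.id

Result:
title          | author
---------------+-------
The Last Train | Young 
Distant Shores | Baker 
The Blue Door  | Baker 
Empty Rooms    | Young 
River Crossing | Baker 


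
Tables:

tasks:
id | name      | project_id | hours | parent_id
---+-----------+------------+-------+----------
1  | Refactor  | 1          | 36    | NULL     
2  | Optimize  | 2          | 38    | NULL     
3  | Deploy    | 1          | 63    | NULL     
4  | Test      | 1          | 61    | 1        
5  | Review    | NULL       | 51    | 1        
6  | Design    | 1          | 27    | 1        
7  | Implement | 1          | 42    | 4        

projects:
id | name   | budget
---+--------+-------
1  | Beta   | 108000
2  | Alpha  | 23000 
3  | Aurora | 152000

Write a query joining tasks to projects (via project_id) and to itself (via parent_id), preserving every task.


Two LEFT JOINs from the same base table tasks: one to projects via project_id, one to tasks itself via parent_id. Both are LEFT so every task is preserved.
Match against projects:
  - task 1 (Refactor): project_id=1 -> matches Beta
  - task 2 (Optimize): project_id=2 -> matches Alpha
  - task 3 (Deploy): project_id=1 -> matches Beta
  - task 4 (Test): project_id=1 -> matches Beta
  - task 5 (Review): project_id=NULL, no match -> kept with NULL
  - task 6 (Design): project_id=1 -> matches Beta
  - task 7 (Implement): project_id=1 -> matches Beta
Match against tasks (self):
  - task 1 (Refactor): parent_id=NULL -> NULL
  - task 2 (Optimize): parent_id=NULL -> NULL
  - task 3 (Deploy): parent_id=NULL -> NULL
  - task 4 (Test): parent_id=1 -> Refactor
  - task 5 (Review): parent_id=1 -> Refactor
  - task 6 (Design): parent_id=1 -> Refactor
  - task 7 (Implement): parent_id=4 -> Test

SQL:
SELECT a.name, b.name AS project, c.name AS parent
FROM tasks a
LEFT JOIN projects b ON a.project_id = b.id
LEFT JOIN tasks c ON a.parent_id = c.id

Result:
name      | project | parent  
----------+---------+---------
Refactor  | Beta    | NULL    
Optimize  | Alpha   | NULL    
Deploy    | Beta    | NULL    
Test      | Beta    | Refactor
Review    | NULL    | Refactor
Design    | Beta    | Refactor
Implement | Beta    | Test    


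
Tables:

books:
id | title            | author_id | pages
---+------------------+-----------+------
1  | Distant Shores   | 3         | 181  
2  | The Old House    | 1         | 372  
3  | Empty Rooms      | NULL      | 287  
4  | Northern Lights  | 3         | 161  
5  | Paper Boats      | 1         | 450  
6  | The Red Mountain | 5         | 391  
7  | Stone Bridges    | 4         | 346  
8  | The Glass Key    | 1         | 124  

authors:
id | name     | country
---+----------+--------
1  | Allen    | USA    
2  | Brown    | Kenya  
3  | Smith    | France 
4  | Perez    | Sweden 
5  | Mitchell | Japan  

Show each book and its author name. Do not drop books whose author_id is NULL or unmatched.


LEFT JOIN keeps every row from books (the left table); where author_id has no match in authors, the author columns become NULL. Walk through each book:
  - book 1 (Distant Shores): author_id=3 -> matches Smith
  - book 2 (The Old House): author_id=1 -> matches Allen
  - book 3 (Empty Rooms): author_id=NULL, no match -> kept with NULL
  - book 4 (Northern Lights): author_id=3 -> matches Smith
  - book 5 (Paper Boats): author_id=1 -> matches Allen
  - book 6 (The Red Mountain): author_id=5 -> matches Mitchell
  - book 7 (Stone Bridges): author_id=4 -> matches Perez
  - book 8 (The Glass Key): author_id=1 -> matches Allen
All 8 rows appear; 1 has NULL author.

SQL:
SELECT a.title, b.name AS author
FROM books a
LEFT JOIN authors b ON a.author_id = b.id

Result:
title            | author  
-----------------+---------
Distant Shores   | Smith   
The Old House    | Allen   
Empty Rooms      | NULL    
Northern Lights  | Smith   
Paper Boats      | Allen   
The Red Mountain | Mitchell
Stone Bridges    | Perez   
The Glass Key    | Allen   


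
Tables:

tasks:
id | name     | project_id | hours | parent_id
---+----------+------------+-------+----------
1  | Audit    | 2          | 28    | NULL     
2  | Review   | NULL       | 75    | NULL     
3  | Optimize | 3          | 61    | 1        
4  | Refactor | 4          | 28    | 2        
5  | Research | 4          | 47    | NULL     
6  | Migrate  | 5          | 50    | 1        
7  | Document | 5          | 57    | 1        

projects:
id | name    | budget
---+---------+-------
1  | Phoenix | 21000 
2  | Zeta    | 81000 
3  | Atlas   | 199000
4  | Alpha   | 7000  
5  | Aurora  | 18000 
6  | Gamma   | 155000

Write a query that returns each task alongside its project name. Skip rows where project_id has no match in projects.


INNER JOIN keeps only tasks rows whose project_id matches an id in projects. Walk through each task:
  - task 1 (Audit): project_id=2 -> matches Zeta
  - task 2 (Review): project_id=NULL, no match -> dropped
  - task 3 (Optimize): project_id=3 -> matches Atlas
  - task 4 (Refactor): project_id=4 -> matches Alpha
  - task 5 (Research): project_id=4 -> matches Alpha
  - task 6 (Migrate): project_id=5 -> matches Aurora
  - task 7 (Document): project_id=5 -> matches Aurora
So 1 of 7 rows is dropped.

SQL:
SELECT a.name, b.name AS project
FROM tasks a
INNER JOIN projects b ON a.project_id = b.id

Result:
name     | project
---------+--------
Audit    | Zeta   
Optimize | Atlas  
Refactor | Alpha  
Research | Alpha  
Migrate  | Aurora 
Document | Aurora 


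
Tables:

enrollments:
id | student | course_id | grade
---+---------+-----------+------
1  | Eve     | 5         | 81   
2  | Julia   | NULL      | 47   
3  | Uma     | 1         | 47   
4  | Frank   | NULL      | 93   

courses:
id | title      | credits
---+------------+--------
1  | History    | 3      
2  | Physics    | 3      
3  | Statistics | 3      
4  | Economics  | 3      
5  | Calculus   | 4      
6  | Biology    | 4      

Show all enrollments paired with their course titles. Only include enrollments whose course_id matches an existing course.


INNER JOIN keeps only enrollments rows whose course_id matches an id in courses. Walk through each enrollment:
  - enrollment 1 (Eve): course_id=5 -> matches Calculus
  - enrollment 2 (Julia): course_id=NULL, no match -> dropped
  - enrollment 3 (Uma): course_id=1 -> matches History
  - enrollment 4 (Frank): course_id=NULL, no match -> dropped
So 2 of 4 rows are dropped.

SQL:
SELECT a.student, b.title AS course
FROM enrollments a
INNER JOIN courses b ON a.course_id = b.id

Result:
student | course  
--------+---------
Eve     | Calculus
Uma     | History 


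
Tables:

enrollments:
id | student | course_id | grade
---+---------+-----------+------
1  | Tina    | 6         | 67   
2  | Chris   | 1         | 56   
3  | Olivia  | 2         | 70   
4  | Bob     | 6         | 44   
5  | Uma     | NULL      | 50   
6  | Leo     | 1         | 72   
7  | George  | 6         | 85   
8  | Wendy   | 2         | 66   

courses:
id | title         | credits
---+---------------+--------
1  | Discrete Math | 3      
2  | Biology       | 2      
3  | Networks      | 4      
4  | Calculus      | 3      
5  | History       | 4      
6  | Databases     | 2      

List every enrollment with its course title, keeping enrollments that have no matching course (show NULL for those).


LEFT JOIN keeps every row from enrollments (the left table); where course_id has no match in courses, the course columns become NULL. Walk through each enrollment:
  - enrollment 1 (Tina): course_id=6 -> matches Databases
  - enrollment 2 (Chris): course_id=1 -> matches Discrete Math
  - enrollment 3 (Olivia): course_id=2 -> matches Biology
  - enrollment 4 (Bob): course_id=6 -> matches Databases
  - enrollment 5 (Uma): course_id=NULL, no match -> kept with NULL
  - enrollment 6 (Leo): course_id=1 -> matches Discrete Math
  - enrollment 7 (George): course_id=6 -> matches Databases
  - enrollment 8 (Wendy): course_id=2 -> matches Biology
All 8 rows appear; 1 has NULL course.

SQL:
SELECT a.student, b.title AS course
FROM enrollments a
LEFT JOIN courses b ON a.course_id = b.id

Result:
student | course       
--------+--------------
Tina    | Databases    
Chris   | Discrete Math
Olivia  | Biology      
Bob     | Databases    
Uma     | NULL         
Leo     | Discrete Math
George  | Databases    
Wendy   | Biology      


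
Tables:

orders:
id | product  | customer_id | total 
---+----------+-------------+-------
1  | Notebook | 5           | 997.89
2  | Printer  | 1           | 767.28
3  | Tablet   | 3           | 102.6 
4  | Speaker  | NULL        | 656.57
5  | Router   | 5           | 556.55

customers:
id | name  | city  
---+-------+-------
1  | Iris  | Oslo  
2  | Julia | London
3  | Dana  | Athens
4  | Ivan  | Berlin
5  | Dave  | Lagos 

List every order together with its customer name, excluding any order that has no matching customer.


INNER JOIN keeps only orders rows whose customer_id matches an id in customers. Walk through each order:
  - order 1 (Notebook): customer_id=5 -> matches Dave
  - order 2 (Printer): customer_id=1 -> matches Iris
  - order 3 (Tablet): customer_id=3 -> matches Dana
  - order 4 (Speaker): customer_id=NULL, no match -> dropped
  - order 5 (Router): customer_id=5 -> matches Dave
So 1 of 5 rows is dropped.

SQL:
SELECT a.product, b.name AS customer
FROM orders a
INNER JOIN customers b ON a.customer_id = b.id

Result:
product  | customer
---------+---------
Notebook | Dave    
Printer  | Iris    
Tablet   | Dana    
Router   | Dave    


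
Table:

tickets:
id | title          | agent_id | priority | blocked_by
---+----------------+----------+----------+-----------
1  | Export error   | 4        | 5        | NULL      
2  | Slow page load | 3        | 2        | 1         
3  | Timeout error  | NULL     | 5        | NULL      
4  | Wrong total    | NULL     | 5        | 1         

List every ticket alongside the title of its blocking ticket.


This is a self-join: tickets is joined to a second copy of itself, matching each row's blocked_by to another row's id. Use LEFT JOIN so rows with blocked_by=NULL are kept.
  - ticket 1 (Export error): blocked_by=NULL -> NULL
  - ticket 2 (Slow page load): blocked_by=1 -> Export error
  - ticket 3 (Timeout error): blocked_by=NULL -> NULL
  - ticket 4 (Wrong total): blocked_by=1 -> Export error

SQL:
SELECT a.title AS item, b.title AS blocked_by
FROM tickets a
LEFT JOIN tickets b ON a.blocked_by = b.id

Result:
item           | blocked_by  
---------------+-------------
Export error   | NULL        
Slow page load | Export error
Timeout error  | NULL        
Wrong total    | Export error


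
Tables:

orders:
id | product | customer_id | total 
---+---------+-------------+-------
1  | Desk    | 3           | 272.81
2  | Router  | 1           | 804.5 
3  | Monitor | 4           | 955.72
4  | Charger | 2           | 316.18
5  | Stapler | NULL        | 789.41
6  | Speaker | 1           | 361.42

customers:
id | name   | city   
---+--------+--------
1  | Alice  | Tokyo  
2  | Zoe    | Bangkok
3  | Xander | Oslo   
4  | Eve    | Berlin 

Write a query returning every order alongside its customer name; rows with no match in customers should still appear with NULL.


LEFT JOIN keeps every row from orders (the left table); where customer_id has no match in customers, the customer columns become NULL. Walk through each order:
  - order 1 (Desk): customer_id=3 -> matches Xander
  - order 2 (Router): customer_id=1 -> matches Alice
  - order 3 (Monitor): customer_id=4 -> matches Eve
  - order 4 (Charger): customer_id=2 -> matches Zoe
  - order 5 (Stapler): customer_id=NULL, no match -> kept with NULL
  - order 6 (Speaker): customer_id=1 -> matches Alice
All 6 rows appear; 1 has NULL customer.

SQL:
SELECT a.product, b.name AS customer
FROM orders a
LEFT JOIN customers b ON a.customer_id = b.id

Result:
product | customer
--------+---------
Desk    | Xander  
Router  | Alice   
Monitor | Eve     
Charger | Zoe     
Stapler | NULL    
Speaker | Alice   


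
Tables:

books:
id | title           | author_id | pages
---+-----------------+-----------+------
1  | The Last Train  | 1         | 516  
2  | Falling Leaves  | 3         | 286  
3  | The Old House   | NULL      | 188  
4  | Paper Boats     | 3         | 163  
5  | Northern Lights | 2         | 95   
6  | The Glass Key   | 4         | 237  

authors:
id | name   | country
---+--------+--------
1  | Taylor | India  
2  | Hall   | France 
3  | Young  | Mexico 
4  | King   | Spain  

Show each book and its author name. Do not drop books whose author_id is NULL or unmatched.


LEFT JOIN keeps every row from books (the left table); where author_id has no match in authors, the author columns become NULL. Walk through each book:
  - book 1 (The Last Train): author_id=1 -> matches Taylor
  - book 2 (Falling Leaves): author_id=3 -> matches Young
  - book 3 (The Old House): author_id=NULL, no match -> kept with NULL
  - book 4 (Paper Boats): author_id=3 -> matches Young
  - book 5 (Northern Lights): author_id=2 -> matches Hall
  - book 6 (The Glass Key): author_id=4 -> matches King
All 6 rows appear; 1 has NULL author.

SQL:
SELECT a.title, b.name AS author
FROM books a
LEFT JOIN authors b ON a.author_id = b.id

Result:
title           | author
----------------+-------
The Last Train  | Taylor
Falling Leaves  | Young 
The Old House   | NULL  
Paper Boats     | Young 
Northern Lights | Hall  
The Glass Key   | King  


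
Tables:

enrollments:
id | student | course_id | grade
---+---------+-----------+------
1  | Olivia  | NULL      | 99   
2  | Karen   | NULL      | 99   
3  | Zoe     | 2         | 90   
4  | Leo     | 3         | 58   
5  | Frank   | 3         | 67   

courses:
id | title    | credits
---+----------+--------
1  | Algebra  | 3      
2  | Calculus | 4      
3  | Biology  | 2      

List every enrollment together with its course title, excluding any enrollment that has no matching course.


INNER JOIN keeps only enrollments rows whose course_id matches an id in courses. Walk through each enrollment:
  - enrollment 1 (Olivia): course_id=NULL, no match -> dropped
  - enrollment 2 (Karen): course_id=NULL, no match -> dropped
  - enrollment 3 (Zoe): course_id=2 -> matches Calculus
  - enrollment 4 (Leo): course_id=3 -> matches Biology
  - enrollment 5 (Frank): course_id=3 -> matches Biology
So 2 of 5 rows are dropped.

SQL:
SELECT a.student, b.title AS course
FROM enrollments a
INNER JOIN courses b ON a.course_id = b.id

Result:
student | course  
--------+---------
Zoe     | Calculus
Leo     | Biology 
Frank   | Biology 


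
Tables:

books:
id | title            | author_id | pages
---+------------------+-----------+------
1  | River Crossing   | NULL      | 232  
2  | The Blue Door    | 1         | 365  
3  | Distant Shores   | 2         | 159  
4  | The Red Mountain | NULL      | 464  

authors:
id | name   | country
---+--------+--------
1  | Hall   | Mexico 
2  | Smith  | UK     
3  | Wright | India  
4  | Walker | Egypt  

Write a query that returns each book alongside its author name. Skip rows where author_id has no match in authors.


INNER JOIN keeps only books rows whose author_id matches an id in authors. Walk through each book:
  - book 1 (River Crossing): author_id=NULL, no match -> dropped
  - book 2 (The Blue Door): author_id=1 -> matches Hall
  - book 3 (Distant Shores): author_id=2 -> matches Smith
  - book 4 (The Red Mountain): author_id=NULL, no match -> dropped
So 2 of 4 rows are dropped.

SQL:
SELECT a.title, b.name AS author
FROM books a
INNER JOIN authors b ON a.author_id = b.id

Result:
title          | author
---------------+-------
The Blue Door  | Hall  
Distant Shores | Smith 


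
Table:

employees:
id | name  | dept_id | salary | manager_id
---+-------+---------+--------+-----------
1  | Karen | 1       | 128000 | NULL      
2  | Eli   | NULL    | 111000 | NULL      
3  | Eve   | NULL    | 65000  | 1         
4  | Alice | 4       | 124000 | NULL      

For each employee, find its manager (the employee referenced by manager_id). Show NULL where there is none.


This is a self-join: employees is joined to a second copy of itself, matching each row's manager_id to another row's id. Use LEFT JOIN so rows with manager_id=NULL are kept.
  - employee 1 (Karen): manager_id=NULL -> NULL
  - employee 2 (Eli): manager_id=NULL -> NULL
  - employee 3 (Eve): manager_id=1 -> Karen
  - employee 4 (Alice): manager_id=NULL -> NULL

SQL:
SELECT a.name AS item, b.name AS manager
FROM employees a
LEFT JOIN employees b ON a.manager_id = b.id

Result:
item  | manager
------+--------
Karen | NULL   
Eli   | NULL   
Eve   | Karen  
Alice | NULL   


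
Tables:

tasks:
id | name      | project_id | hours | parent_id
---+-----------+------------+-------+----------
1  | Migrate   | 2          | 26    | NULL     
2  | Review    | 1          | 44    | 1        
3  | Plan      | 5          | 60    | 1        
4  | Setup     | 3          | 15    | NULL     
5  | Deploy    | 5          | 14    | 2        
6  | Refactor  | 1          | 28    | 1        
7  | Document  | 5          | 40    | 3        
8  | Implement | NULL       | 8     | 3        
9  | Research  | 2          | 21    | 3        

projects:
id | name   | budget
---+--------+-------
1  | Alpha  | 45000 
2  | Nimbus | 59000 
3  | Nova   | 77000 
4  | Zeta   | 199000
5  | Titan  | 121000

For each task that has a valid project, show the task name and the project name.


INNER JOIN keeps only tasks rows whose project_id matches an id in projects. Walk through each task:
  - task 1 (Migrate): project_id=2 -> matches Nimbus
  - task 2 (Review): project_id=1 -> matches Alpha
  - task 3 (Plan): project_id=5 -> matches Titan
  - task 4 (Setup): project_id=3 -> matches Nova
  - task 5 (Deploy): project_id=5 -> matches Titan
  - task 6 (Refactor): project_id=1 -> matches Alpha
  - task 7 (Document): project_id=5 -> matches Titan
  - task 8 (Implement): project_id=NULL, no match -> dropped
  - task 9 (Research): project_id=2 -> matches Nimbus
So 1 of 9 rows is dropped.

SQL:
SELECT a.name, b.name AS project
FROM tasks a
INNER JOIN projects b ON a.project_id = b.id

Result:
name     | project
---------+--------
Migrate  | Nimbus 
Review   | Alpha  
Plan     | Titan  
Setup    | Nova   
Deploy   | Titan  
Refactor | Alpha  
Document | Titan  
Research | Nimbus 


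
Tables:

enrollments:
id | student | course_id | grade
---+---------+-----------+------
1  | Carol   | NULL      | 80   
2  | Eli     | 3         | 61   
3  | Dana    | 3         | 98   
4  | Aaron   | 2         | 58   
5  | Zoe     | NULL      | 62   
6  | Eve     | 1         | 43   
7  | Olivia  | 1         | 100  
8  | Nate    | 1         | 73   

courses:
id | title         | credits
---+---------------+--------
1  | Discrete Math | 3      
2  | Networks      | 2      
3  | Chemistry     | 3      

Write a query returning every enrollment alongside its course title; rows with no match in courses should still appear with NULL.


LEFT JOIN keeps every row from enrollments (the left table); where course_id has no match in courses, the course columns become NULL. Walk through each enrollment:
  - enrollment 1 (Carol): course_id=NULL, no match -> kept with NULL
  - enrollment 2 (Eli): course_id=3 -> matches Chemistry
  - enrollment 3 (Dana): course_id=3 -> matches Chemistry
  - enrollment 4 (Aaron): course_id=2 -> matches Networks
  - enrollment 5 (Zoe): course_id=NULL, no match -> kept with NULL
  - enrollment 6 (Eve): course_id=1 -> matches Discrete Math
  - enrollment 7 (Olivia): course_id=1 -> matches Discrete Math
  - enrollment 8 (Nate): course_id=1 -> matches Discrete Math
All 8 rows appear; 2 have NULL course.

SQL:
SELECT a.student, b.title AS course
FROM enrollments a
LEFT JOIN courses b ON a.course_id = b.id

Result:
student | course       
--------+--------------
Carol   | NULL         
Eli     | Chemistry    
Dana    | Chemistry    
Aaron   | Networks     
Zoe     | NULL         
Eve     | Discrete Math
Olivia  | Discrete Math
Nate    | Discrete Math


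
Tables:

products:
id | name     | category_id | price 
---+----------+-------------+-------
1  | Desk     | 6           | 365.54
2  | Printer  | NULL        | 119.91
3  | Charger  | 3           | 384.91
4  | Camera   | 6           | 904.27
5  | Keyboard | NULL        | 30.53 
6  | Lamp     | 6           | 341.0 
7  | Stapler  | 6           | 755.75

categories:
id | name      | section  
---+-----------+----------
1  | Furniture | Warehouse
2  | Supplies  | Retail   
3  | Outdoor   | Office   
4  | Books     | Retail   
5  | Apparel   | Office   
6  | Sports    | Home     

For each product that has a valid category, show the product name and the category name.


INNER JOIN keeps only products rows whose category_id matches an id in categories. Walk through each product:
  - product 1 (Desk): category_id=6 -> matches Sports
  - product 2 (Printer): category_id=NULL, no match -> dropped
  - product 3 (Charger): category_id=3 -> matches Outdoor
  - product 4 (Camera): category_id=6 -> matches Sports
  - product 5 (Keyboard): category_id=NULL, no match -> dropped
  - product 6 (Lamp): category_id=6 -> matches Sports
  - product 7 (Stapler): category_id=6 -> matches Sports
So 2 of 7 rows are dropped.

SQL:
SELECT a.name, b.name AS category
FROM products a
INNER JOIN categories b ON a.category_id = b.id

Result:
name    | category
--------+---------
Desk    | Sports  
Charger | Outdoor 
Camera  | Sports  
Lamp    | Sports  
Stapler | Sports  


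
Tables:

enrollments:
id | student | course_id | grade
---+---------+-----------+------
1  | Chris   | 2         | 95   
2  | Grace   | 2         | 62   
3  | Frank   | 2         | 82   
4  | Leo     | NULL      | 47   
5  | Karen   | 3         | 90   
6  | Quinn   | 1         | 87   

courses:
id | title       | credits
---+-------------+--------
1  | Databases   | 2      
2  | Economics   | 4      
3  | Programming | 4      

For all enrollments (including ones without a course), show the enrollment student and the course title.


LEFT JOIN keeps every row from enrollments (the left table); where course_id has no match in courses, the course columns become NULL. Walk through each enrollment:
  - enrollment 1 (Chris): course_id=2 -> matches Economics
  - enrollment 2 (Grace): course_id=2 -> matches Economics
  - enrollment 3 (Frank): course_id=2 -> matches Economics
  - enrollment 4 (Leo): course_id=NULL, no match -> kept with NULL
  - enrollment 5 (Karen): course_id=3 -> matches Programming
  - enrollment 6 (Quinn): course_id=1 -> matches Databases
All 6 rows appear; 1 has NULL course.

SQL:
SELECT a.student, b.title AS course
FROM enrollments a
LEFT JOIN courses b ON a.course_id = b.id

Result:
student | course     
--------+------------
Chris   | Economics  
Grace   | Economics  
Frank   | Economics  
Leo     | NULL       
Karen   | Programming
Quinn   | Databases  


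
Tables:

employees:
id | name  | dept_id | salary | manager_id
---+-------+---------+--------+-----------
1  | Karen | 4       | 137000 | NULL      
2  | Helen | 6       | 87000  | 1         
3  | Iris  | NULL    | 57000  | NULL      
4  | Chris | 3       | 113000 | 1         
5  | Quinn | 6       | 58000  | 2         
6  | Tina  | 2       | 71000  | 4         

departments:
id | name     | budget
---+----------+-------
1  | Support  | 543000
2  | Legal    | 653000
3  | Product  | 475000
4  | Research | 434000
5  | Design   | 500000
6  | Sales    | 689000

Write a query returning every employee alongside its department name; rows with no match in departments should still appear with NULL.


LEFT JOIN keeps every row from employees (the left table); where dept_id has no match in departments, the department columns become NULL. Walk through each employee:
  - employee 1 (Karen): dept_id=4 -> matches Research
  - employee 2 (Helen): dept_id=6 -> matches Sales
  - employee 3 (Iris): dept_id=NULL, no match -> kept with NULL
  - employee 4 (Chris): dept_id=3 -> matches Product
  - employee 5 (Quinn): dept_id=6 -> matches Sales
  - employee 6 (Tina): dept_id=2 -> matches Legal
All 6 rows appear; 1 has NULL department.

SQL:
SELECT a.name, b.name AS department
FROM employees a
LEFT JOIN departments b ON a.dept_id = b.id

Result:
name  | department
------+-----------
Karen | Research  
Helen | Sales     
Iris  | NULL      
Chris | Product   
Quinn | Sales     
Tina  | Legal     


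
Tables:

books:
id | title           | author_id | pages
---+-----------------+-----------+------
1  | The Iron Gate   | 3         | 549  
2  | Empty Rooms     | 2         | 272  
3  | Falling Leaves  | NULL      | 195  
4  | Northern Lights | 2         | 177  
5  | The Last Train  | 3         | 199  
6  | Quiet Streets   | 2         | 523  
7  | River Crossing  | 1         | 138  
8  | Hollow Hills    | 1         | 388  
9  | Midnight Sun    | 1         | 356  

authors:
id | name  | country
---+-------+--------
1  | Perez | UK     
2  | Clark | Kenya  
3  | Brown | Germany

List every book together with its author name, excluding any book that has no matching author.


INNER JOIN keeps only books rows whose author_id matches an id in authors. Walk through each book:
  - book 1 (The Iron Gate): author_id=3 -> matches Brown
  - book 2 (Empty Rooms): author_id=2 -> matches Clark
  - book 3 (Falling Leaves): author_id=NULL, no match -> dropped
  - book 4 (Northern Lights): author_id=2 -> matches Clark
  - book 5 (The Last Train): author_id=3 -> matches Brown
  - book 6 (Quiet Streets): author_id=2 -> matches Clark
  - book 7 (River Crossing): author_id=1 -> matches Perez
  - book 8 (Hollow Hills): author_id=1 -> matches Perez
  - book 9 (Midnight Sun): author_id=1 -> matches Perez
So 1 of 9 rows is dropped.

SQL:
SELECT a.title, b.name AS author
FROM books a
INNER JOIN authors b ON a.author_id = b.id

Result:
title           | author
----------------+-------
The Iron Gate   | Brown 
Empty Rooms     | Clark 
Northern Lights | Clark 
The Last Train  | Brown 
Quiet Streets   | Clark 
River Crossing  | Perez 
Hollow Hills    | Perez 
Midnight Sun    | Perez 


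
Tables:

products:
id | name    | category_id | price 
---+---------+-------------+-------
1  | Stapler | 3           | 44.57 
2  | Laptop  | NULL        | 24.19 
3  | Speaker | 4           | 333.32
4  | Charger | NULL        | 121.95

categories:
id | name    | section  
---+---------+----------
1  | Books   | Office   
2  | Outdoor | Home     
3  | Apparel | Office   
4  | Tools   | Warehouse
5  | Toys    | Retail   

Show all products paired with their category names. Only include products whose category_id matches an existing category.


INNER JOIN keeps only products rows whose category_id matches an id in categories. Walk through each product:
  - product 1 (Stapler): category_id=3 -> matches Apparel
  - product 2 (Laptop): category_id=NULL, no match -> dropped
  - product 3 (Speaker): category_id=4 -> matches Tools
  - product 4 (Charger): category_id=NULL, no match -> dropped
So 2 of 4 rows are dropped.

SQL:
SELECT a.name, b.name AS category
FROM products a
INNER JOIN categories b ON a.category_id = b.id

Result:
name    | category
--------+---------
Stapler | Apparel 
Speaker | Tools   


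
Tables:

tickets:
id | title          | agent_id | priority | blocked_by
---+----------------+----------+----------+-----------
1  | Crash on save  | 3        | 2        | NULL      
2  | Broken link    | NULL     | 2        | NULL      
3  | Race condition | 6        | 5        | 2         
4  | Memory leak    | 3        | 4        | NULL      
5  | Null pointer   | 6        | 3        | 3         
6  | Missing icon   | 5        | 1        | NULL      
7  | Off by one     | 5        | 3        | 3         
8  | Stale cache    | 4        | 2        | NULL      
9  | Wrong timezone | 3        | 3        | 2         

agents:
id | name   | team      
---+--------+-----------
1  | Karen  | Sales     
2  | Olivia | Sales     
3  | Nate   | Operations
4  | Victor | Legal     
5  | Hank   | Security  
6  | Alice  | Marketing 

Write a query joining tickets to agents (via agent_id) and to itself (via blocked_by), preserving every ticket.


Two LEFT JOINs from the same base table tickets: one to agents via agent_id, one to tickets itself via blocked_by. Both are LEFT so every ticket is preserved.
Match against agents:
  - ticket 1 (Crash on save): agent_id=3 -> matches Nate
  - ticket 2 (Broken link): agent_id=NULL, no match -> kept with NULL
  - ticket 3 (Race condition): agent_id=6 -> matches Alice
  - ticket 4 (Memory leak): agent_id=3 -> matches Nate
  - ticket 5 (Null pointer): agent_id=6 -> matches Alice
  - ticket 6 (Missing icon): agent_id=5 -> matches Hank
  - ticket 7 (Off by one): agent_id=5 -> matches Hank
  - ticket 8 (Stale cache): agent_id=4 -> matches Victor
  - ticket 9 (Wrong timezone): agent_id=3 -> matches Nate
Match against tickets (self):
  - ticket 1 (Crash on save): blocked_by=NULL -> NULL
  - ticket 2 (Broken link): blocked_by=NULL -> NULL
  - ticket 3 (Race condition): blocked_by=2 -> Broken link
  - ticket 4 (Memory leak): blocked_by=NULL -> NULL
  - ticket 5 (Null pointer): blocked_by=3 -> Race condition
  - ticket 6 (Missing icon): blocked_by=NULL -> NULL
  - ticket 7 (Off by one): blocked_by=3 -> Race condition
  - ticket 8 (Stale cache): blocked_by=NULL -> NULL
  - ticket 9 (Wrong timezone): blocked_by=2 -> Broken link

SQL:
SELECT a.title, b.name AS agent, c.title AS blocked_by
FROM tickets a
LEFT JOIN agents b ON a.agent_id = b.id
LEFT JOIN tickets c ON a.blocked_by = c.id

Result:
title          | agent  | blocked_by    
---------------+--------+---------------
Crash on save  | Nate   | NULL          
Broken link    | NULL   | NULL          
Race condition | Alice  | Broken link   
Memory leak    | Nate   | NULL          
Null pointer   | Alice  | Race condition
Missing icon   | Hank   | NULL          
Off by one     | Hank   | Race condition
Stale cache    | Victor | NULL          
Wrong timezone | Nate   | Broken link   


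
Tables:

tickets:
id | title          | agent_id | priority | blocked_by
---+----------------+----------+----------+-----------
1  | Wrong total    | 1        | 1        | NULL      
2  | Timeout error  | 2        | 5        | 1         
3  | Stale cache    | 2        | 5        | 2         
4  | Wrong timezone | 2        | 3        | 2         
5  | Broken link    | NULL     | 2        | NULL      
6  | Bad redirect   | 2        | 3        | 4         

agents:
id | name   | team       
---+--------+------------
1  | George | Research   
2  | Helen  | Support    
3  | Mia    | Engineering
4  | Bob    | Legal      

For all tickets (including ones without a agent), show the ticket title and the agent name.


LEFT JOIN keeps every row from tickets (the left table); where agent_id has no match in agents, the agent columns become NULL. Walk through each ticket:
  - ticket 1 (Wrong total): agent_id=1 -> matches George
  - ticket 2 (Timeout error): agent_id=2 -> matches Helen
  - ticket 3 (Stale cache): agent_id=2 -> matches Helen
  - ticket 4 (Wrong timezone): agent_id=2 -> matches Helen
  - ticket 5 (Broken link): agent_id=NULL, no match -> kept with NULL
  - ticket 6 (Bad redirect): agent_id=2 -> matches Helen
All 6 rows appear; 1 has NULL agent.

SQL:
SELECT a.title, b.name AS agent
FROM tickets a
LEFT JOIN agents b ON a.agent_id = b.id

Result:
title          | agent 
---------------+-------
Wrong total    | George
Timeout error  | Helen 
Stale cache    | Helen 
Wrong timezone | Helen 
Broken link    | NULL  
Bad redirect   | Helen 


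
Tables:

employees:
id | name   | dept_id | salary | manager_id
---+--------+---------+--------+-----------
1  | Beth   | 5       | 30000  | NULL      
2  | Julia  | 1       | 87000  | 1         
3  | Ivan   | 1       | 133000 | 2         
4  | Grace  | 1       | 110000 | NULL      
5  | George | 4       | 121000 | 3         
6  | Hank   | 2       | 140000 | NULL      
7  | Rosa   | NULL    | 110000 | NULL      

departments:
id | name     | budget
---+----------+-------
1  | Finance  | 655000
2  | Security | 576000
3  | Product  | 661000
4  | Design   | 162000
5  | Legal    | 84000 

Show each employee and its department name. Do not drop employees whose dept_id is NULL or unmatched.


LEFT JOIN keeps every row from employees (the left table); where dept_id has no match in departments, the department columns become NULL. Walk through each employee:
  - employee 1 (Beth): dept_id=5 -> matches Legal
  - employee 2 (Julia): dept_id=1 -> matches Finance
  - employee 3 (Ivan): dept_id=1 -> matches Finance
  - employee 4 (Grace): dept_id=1 -> matches Finance
  - employee 5 (George): dept_id=4 -> matches Design
  - employee 6 (Hank): dept_id=2 -> matches Security
  - employee 7 (Rosa): dept_id=NULL, no match -> kept with NULL
All 7 rows appear; 1 has NULL department.

SQL:
SELECT a.name, b.name AS department
FROM employees a
LEFT JOIN departments b ON a.dept_id = b.id

Result:
name   | department
-------+-----------
Beth   | Legal     
Julia  | Finance   
Ivan   | Finance   
Grace  | Finance   
George | Design    
Hank   | Security  
Rosa   | NULL      


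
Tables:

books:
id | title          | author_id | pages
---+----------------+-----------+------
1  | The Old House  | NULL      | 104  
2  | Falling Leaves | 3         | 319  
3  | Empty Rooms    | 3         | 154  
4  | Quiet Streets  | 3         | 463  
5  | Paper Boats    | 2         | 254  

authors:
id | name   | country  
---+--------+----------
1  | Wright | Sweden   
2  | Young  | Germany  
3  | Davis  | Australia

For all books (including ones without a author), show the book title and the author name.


LEFT JOIN keeps every row from books (the left table); where author_id has no match in authors, the author columns become NULL. Walk through each book:
  - book 1 (The Old House): author_id=NULL, no match -> kept with NULL
  - book 2 (Falling Leaves): author_id=3 -> matches Davis
  - book 3 (Empty Rooms): author_id=3 -> matches Davis
  - book 4 (Quiet Streets): author_id=3 -> matches Davis
  - book 5 (Paper Boats): author_id=2 -> matches Young
All 5 rows appear; 1 has NULL author.

SQL:
SELECT a.title, b.name AS author
FROM books a
LEFT JOIN authors b ON a.author_id = b.id

Result:
title          | author
---------------+-------
The Old House  | NULL  
Falling Leaves | Davis 
Empty Rooms    | Davis 
Quiet Streets  | Davis 
Paper Boats    | Young 


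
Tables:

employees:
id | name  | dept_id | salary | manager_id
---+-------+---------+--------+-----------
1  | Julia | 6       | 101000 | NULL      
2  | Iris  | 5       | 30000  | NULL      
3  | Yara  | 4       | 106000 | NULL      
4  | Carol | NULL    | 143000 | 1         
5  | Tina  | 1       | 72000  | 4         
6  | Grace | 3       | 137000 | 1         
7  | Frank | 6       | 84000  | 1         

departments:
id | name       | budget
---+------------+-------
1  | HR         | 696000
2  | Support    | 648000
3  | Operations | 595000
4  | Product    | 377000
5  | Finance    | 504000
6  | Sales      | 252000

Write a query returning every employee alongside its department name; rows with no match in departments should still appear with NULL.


LEFT JOIN keeps every row from employees (the left table); where dept_id has no match in departments, the department columns become NULL. Walk through each employee:
  - employee 1 (Julia): dept_id=6 -> matches Sales
  - employee 2 (Iris): dept_id=5 -> matches Finance
  - employee 3 (Yara): dept_id=4 -> matches Product
  - employee 4 (Carol): dept_id=NULL, no match -> kept with NULL
  - employee 5 (Tina): dept_id=1 -> matches HR
  - employee 6 (Grace): dept_id=3 -> matches Operations
  - employee 7 (Frank): dept_id=6 -> matches Sales
All 7 rows appear; 1 has NULL department.

SQL:
SELECT a.name, b.name AS department
FROM employees a
LEFT JOIN departments b ON a.dept_id = b.id

Result:
name  | department
------+-----------
Julia | Sales     
Iris  | Finance   
Yara  | Product   
Carol | NULL      
Tina  | HR        
Grace | Operations
Frank | Sales     


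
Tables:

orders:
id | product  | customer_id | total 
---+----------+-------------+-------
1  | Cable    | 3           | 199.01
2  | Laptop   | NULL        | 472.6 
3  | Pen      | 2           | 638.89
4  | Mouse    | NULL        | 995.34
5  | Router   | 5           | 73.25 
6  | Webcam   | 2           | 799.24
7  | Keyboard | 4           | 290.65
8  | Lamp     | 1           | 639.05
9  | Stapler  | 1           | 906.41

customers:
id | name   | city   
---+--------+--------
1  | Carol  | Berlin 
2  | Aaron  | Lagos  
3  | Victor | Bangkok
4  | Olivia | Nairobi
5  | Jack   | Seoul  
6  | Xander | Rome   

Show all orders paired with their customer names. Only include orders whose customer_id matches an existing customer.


INNER JOIN keeps only orders rows whose customer_id matches an id in customers. Walk through each order:
  - order 1 (Cable): customer_id=3 -> matches Victor
  - order 2 (Laptop): customer_id=NULL, no match -> dropped
  - order 3 (Pen): customer_id=2 -> matches Aaron
  - order 4 (Mouse): customer_id=NULL, no match -> dropped
  - order 5 (Router): customer_id=5 -> matches Jack
  - order 6 (Webcam): customer_id=2 -> matches Aaron
  - order 7 (Keyboard): customer_id=4 -> matches Olivia
  - order 8 (Lamp): customer_id=1 -> matches Carol
  - order 9 (Stapler): customer_id=1 -> matches Carol
So 2 of 9 rows are dropped.

SQL:
SELECT a.product, b.name AS customer
FROM orders a
INNER JOIN customers b ON a.customer_id = b.id

Result:
product  | customer
---------+---------
Cable    | Victor  
Pen      | Aaron   
Router   | Jack    
Webcam   | Aaron   
Keyboard | Olivia  
Lamp     | Carol   
Stapler  | Carol   


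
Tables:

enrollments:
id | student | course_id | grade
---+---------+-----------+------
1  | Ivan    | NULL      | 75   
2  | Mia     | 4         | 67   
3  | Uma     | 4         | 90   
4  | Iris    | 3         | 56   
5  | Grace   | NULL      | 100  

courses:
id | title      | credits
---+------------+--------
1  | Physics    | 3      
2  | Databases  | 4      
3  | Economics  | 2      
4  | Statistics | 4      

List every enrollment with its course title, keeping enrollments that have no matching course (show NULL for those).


LEFT JOIN keeps every row from enrollments (the left table); where course_id has no match in courses, the course columns become NULL. Walk through each enrollment:
  - enrollment 1 (Ivan): course_id=NULL, no match -> kept with NULL
  - enrollment 2 (Mia): course_id=4 -> matches Statistics
  - enrollment 3 (Uma): course_id=4 -> matches Statistics
  - enrollment 4 (Iris): course_id=3 -> matches Economics
  - enrollment 5 (Grace): course_id=NULL, no match -> kept with NULL
All 5 rows appear; 2 have NULL course.

SQL:
SELECT a.student, b.title AS course
FROM enrollments a
LEFT JOIN courses b ON a.course_id = b.id

Result:
student | course    
--------+-----------
Ivan    | NULL      
Mia     | Statistics
Uma     | Statistics
Iris    | Economics 
Grace   | NULL      
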